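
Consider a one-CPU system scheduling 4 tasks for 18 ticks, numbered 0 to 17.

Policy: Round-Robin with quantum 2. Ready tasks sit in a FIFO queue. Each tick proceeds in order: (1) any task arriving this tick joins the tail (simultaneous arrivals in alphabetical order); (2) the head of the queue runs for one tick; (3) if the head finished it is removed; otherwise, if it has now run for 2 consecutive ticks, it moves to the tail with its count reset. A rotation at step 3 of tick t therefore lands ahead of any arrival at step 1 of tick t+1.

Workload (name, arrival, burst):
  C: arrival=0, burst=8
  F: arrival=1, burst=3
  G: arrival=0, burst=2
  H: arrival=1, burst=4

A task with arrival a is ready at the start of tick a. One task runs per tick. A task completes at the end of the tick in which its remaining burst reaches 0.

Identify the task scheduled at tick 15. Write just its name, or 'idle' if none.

running at tick 15 = C

t=0: queue=[C,G] q_used=0 → run C
t=1: queue=[C,G,F,H] q_used=1 → run C
t=2: queue=[G,F,H,C] q_used=0 → run G
t=3: queue=[G,F,H,C] q_used=1 → run G
t=4: queue=[F,H,C] q_used=0 → run F
t=5: queue=[F,H,C] q_used=1 → run F
t=6: queue=[H,C,F] q_used=0 → run H
t=7: queue=[H,C,F] q_used=1 → run H
t=8: queue=[C,F,H] q_used=0 → run C
t=9: queue=[C,F,H] q_used=1 → run C
t=10: queue=[F,H,C] q_used=0 → run F
t=11: queue=[H,C] q_used=0 → run H
t=12: queue=[H,C] q_used=1 → run H
t=13: queue=[C] q_used=0 → run C
t=14: queue=[C] q_used=1 → run C
t=15: queue=[C] q_used=0 → run C
t=16: queue=[C] q_used=1 → run C
t=17: (idle)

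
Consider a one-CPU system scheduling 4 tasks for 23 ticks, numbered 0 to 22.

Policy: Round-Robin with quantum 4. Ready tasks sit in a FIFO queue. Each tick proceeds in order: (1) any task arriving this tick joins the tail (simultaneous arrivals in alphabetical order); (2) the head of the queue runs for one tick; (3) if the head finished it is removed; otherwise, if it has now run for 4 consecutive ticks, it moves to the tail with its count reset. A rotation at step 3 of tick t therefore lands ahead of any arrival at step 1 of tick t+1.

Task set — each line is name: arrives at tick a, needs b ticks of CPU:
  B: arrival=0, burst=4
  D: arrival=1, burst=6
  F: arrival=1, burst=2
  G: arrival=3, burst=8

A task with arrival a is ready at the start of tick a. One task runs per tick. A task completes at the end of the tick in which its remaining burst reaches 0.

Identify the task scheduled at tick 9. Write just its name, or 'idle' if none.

running at tick 9 = F

t=0: queue=[B] q_used=0 → run B
t=1: queue=[B,D,F] q_used=1 → run B
t=2: queue=[B,D,F] q_used=2 → run B
t=3: queue=[B,D,F,G] q_used=3 → run B
t=4: queue=[D,F,G] q_used=0 → run D
t=5: queue=[D,F,G] q_used=1 → run D
t=6: queue=[D,F,G] q_used=2 → run D
t=7: queue=[D,F,G] q_used=3 → run D
t=8: queue=[F,G,D] q_used=0 → run F
t=9: queue=[F,G,D] q_used=1 → run F
t=10: queue=[G,D] q_used=0 → run G
t=11: queue=[G,D] q_used=1 → run G
t=12: queue=[G,D] q_used=2 → run G
t=13: queue=[G,D] q_used=3 → run G
t=14: queue=[D,G] q_used=0 → run D
t=15: queue=[D,G] q_used=1 → run D
t=16: queue=[G] q_used=0 → run G
t=17: queue=[G] q_used=1 → run G
t=18: queue=[G] q_used=2 → run G
t=19: queue=[G] q_used=3 → run G
t=20: (idle)
t=21: (idle)
t=22: (idle)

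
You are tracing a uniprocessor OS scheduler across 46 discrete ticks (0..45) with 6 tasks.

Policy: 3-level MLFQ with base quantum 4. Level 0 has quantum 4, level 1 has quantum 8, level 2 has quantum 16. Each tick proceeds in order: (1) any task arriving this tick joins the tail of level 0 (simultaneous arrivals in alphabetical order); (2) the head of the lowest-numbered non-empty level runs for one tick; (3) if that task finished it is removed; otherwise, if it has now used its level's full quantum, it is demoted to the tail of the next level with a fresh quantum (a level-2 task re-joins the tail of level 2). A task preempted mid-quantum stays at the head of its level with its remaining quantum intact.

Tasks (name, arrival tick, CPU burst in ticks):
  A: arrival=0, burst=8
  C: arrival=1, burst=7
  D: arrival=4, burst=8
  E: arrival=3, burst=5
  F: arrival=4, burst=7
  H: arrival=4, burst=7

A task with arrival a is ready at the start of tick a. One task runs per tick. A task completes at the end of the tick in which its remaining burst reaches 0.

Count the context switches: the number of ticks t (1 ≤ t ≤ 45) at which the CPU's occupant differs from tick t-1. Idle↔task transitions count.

t=0: L0/L1/L2 = A/-/- → run A
t=1: L0/L1/L2 = AC/-/- → run A
t=2: L0/L1/L2 = AC/-/- → run A
t=3: L0/L1/L2 = ACE/-/- → run A
t=4: L0/L1/L2 = CEDFH/A/- → run C
t=5: L0/L1/L2 = CEDFH/A/- → run C
t=6: L0/L1/L2 = CEDFH/A/- → run C
t=7: L0/L1/L2 = CEDFH/A/- → run C
t=8: L0/L1/L2 = EDFH/AC/- → run E
t=9: L0/L1/L2 = EDFH/AC/- → run E
t=10: L0/L1/L2 = EDFH/AC/- → run E
t=11: L0/L1/L2 = EDFH/AC/- → run E
t=12: L0/L1/L2 = DFH/ACE/- → run D
t=13: L0/L1/L2 = DFH/ACE/- → run D
t=14: L0/L1/L2 = DFH/ACE/- → run D
t=15: L0/L1/L2 = DFH/ACE/- → run D
t=16: L0/L1/L2 = FH/ACED/- → run F
t=17: L0/L1/L2 = FH/ACED/- → run F
t=18: L0/L1/L2 = FH/ACED/- → run F
t=19: L0/L1/L2 = FH/ACED/- → run F
t=20: L0/L1/L2 = H/ACEDF/- → run H
t=21: L0/L1/L2 = H/ACEDF/- → run H
t=22: L0/L1/L2 = H/ACEDF/- → run H
t=23: L0/L1/L2 = H/ACEDF/- → run H
t=24: L0/L1/L2 = -/ACEDFH/- → run A
t=25: L0/L1/L2 = -/ACEDFH/- → run A
t=26: L0/L1/L2 = -/ACEDFH/- → run A
t=27: L0/L1/L2 = -/ACEDFH/- → run A
t=28: L0/L1/L2 = -/CEDFH/- → run C
t=29: L0/L1/L2 = -/CEDFH/- → run C
t=30: L0/L1/L2 = -/CEDFH/- → run C
t=31: L0/L1/L2 = -/EDFH/- → run E
t=32: L0/L1/L2 = -/DFH/- → run D
t=33: L0/L1/L2 = -/DFH/- → run D
t=34: L0/L1/L2 = -/DFH/- → run D
t=35: L0/L1/L2 = -/DFH/- → run D
t=36: L0/L1/L2 = -/FH/- → run F
t=37: L0/L1/L2 = -/FH/- → run F
t=38: L0/L1/L2 = -/FH/- → run F
t=39: L0/L1/L2 = -/H/- → run H
t=40: L0/L1/L2 = -/H/- → run H
t=41: L0/L1/L2 = -/H/- → run H
t=42: (idle)
t=43: (idle)
t=44: (idle)
t=45: (idle)

context switches = 12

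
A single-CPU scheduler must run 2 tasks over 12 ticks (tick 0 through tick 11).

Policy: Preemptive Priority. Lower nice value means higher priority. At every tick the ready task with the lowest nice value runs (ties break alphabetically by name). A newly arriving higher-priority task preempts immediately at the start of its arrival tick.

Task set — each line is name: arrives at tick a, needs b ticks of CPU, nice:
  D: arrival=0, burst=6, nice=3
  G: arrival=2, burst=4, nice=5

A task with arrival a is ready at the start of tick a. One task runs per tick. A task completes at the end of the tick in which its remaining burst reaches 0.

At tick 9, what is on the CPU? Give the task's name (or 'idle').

running at tick 9 = G

t=0: ready={D} → run D
t=1: ready={D} → run D
t=2: ready={D,G} → run D
t=3: ready={D,G} → run D
t=4: ready={D,G} → run D
t=5: ready={D,G} → run D
t=6: ready={G} → run G
t=7: ready={G} → run G
t=8: ready={G} → run G
t=9: ready={G} → run G
t=10: (idle)
t=11: (idle)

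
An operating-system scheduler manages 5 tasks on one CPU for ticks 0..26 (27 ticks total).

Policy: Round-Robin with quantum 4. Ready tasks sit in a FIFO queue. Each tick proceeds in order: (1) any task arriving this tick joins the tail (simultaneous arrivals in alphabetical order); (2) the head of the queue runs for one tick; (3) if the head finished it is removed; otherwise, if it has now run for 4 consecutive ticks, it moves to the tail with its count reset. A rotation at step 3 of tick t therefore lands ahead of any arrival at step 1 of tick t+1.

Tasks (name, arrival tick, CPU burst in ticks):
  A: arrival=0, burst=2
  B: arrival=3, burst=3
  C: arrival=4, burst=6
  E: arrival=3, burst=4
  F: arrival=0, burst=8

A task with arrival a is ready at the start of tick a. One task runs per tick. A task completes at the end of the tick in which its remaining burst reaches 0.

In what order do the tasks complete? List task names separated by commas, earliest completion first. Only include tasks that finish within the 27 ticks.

completion order = A, B, E, F, C

t=0: queue=[A,F] q_used=0 → run A
t=1: queue=[A,F] q_used=1 → run A
t=2: queue=[F] q_used=0 → run F
t=3: queue=[F,B,E] q_used=1 → run F
t=4: queue=[F,B,E,C] q_used=2 → run F
t=5: queue=[F,B,E,C] q_used=3 → run F
t=6: queue=[B,E,C,F] q_used=0 → run B
t=7: queue=[B,E,C,F] q_used=1 → run B
t=8: queue=[B,E,C,F] q_used=2 → run B
t=9: queue=[E,C,F] q_used=0 → run E
t=10: queue=[E,C,F] q_used=1 → run E
t=11: queue=[E,C,F] q_used=2 → run E
t=12: queue=[E,C,F] q_used=3 → run E
t=13: queue=[C,F] q_used=0 → run C
t=14: queue=[C,F] q_used=1 → run C
t=15: queue=[C,F] q_used=2 → run C
t=16: queue=[C,F] q_used=3 → run C
t=17: queue=[F,C] q_used=0 → run F
t=18: queue=[F,C] q_used=1 → run F
t=19: queue=[F,C] q_used=2 → run F
t=20: queue=[F,C] q_used=3 → run F
t=21: queue=[C] q_used=0 → run C
t=22: queue=[C] q_used=1 → run C
t=23: (idle)
t=24: (idle)
t=25: (idle)
t=26: (idle)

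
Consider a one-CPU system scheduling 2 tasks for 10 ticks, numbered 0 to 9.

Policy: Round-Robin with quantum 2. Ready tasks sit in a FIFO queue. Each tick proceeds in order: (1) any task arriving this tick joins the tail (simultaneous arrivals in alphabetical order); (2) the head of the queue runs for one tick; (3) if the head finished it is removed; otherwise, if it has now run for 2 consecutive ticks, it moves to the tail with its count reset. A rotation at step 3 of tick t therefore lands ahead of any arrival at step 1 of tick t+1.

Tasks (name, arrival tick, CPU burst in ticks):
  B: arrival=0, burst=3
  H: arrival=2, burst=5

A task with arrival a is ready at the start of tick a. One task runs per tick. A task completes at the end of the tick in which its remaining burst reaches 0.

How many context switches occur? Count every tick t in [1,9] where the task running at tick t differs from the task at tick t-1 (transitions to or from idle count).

context switches = 2

t=0: queue=[B] q_used=0 → run B
t=1: queue=[B] q_used=1 → run B
t=2: queue=[B,H] q_used=0 → run B
t=3: queue=[H] q_used=0 → run H
t=4: queue=[H] q_used=1 → run H
t=5: queue=[H] q_used=0 → run H
t=6: queue=[H] q_used=1 → run H
t=7: queue=[H] q_used=0 → run H
t=8: (idle)
t=9: (idle)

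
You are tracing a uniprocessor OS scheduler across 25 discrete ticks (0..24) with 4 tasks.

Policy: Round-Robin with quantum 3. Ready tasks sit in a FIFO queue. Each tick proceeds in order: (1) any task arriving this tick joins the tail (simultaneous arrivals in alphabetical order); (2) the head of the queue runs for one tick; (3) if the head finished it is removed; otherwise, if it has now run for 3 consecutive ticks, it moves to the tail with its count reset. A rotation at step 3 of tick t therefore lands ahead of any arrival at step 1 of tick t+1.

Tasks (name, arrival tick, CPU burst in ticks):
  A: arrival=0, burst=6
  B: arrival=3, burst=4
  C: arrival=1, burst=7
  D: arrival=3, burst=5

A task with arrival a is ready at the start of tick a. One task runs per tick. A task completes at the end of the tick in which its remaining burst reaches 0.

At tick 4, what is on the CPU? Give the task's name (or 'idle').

running at tick 4 = C

t=0: queue=[A] q_used=0 → run A
t=1: queue=[A,C] q_used=1 → run A
t=2: queue=[A,C] q_used=2 → run A
t=3: queue=[C,A,B,D] q_used=0 → run C
t=4: queue=[C,A,B,D] q_used=1 → run C
t=5: queue=[C,A,B,D] q_used=2 → run C
t=6: queue=[A,B,D,C] q_used=0 → run A
t=7: queue=[A,B,D,C] q_used=1 → run A
t=8: queue=[A,B,D,C] q_used=2 → run A
t=9: queue=[B,D,C] q_used=0 → run B
t=10: queue=[B,D,C] q_used=1 → run B
t=11: queue=[B,D,C] q_used=2 → run B
t=12: queue=[D,C,B] q_used=0 → run D
t=13: queue=[D,C,B] q_used=1 → run D
t=14: queue=[D,C,B] q_used=2 → run D
t=15: queue=[C,B,D] q_used=0 → run C
t=16: queue=[C,B,D] q_used=1 → run C
t=17: queue=[C,B,D] q_used=2 → run C
t=18: queue=[B,D,C] q_used=0 → run B
t=19: queue=[D,C] q_used=0 → run D
t=20: queue=[D,C] q_used=1 → run D
t=21: queue=[C] q_used=0 → run C
t=22: (idle)
t=23: (idle)
t=24: (idle)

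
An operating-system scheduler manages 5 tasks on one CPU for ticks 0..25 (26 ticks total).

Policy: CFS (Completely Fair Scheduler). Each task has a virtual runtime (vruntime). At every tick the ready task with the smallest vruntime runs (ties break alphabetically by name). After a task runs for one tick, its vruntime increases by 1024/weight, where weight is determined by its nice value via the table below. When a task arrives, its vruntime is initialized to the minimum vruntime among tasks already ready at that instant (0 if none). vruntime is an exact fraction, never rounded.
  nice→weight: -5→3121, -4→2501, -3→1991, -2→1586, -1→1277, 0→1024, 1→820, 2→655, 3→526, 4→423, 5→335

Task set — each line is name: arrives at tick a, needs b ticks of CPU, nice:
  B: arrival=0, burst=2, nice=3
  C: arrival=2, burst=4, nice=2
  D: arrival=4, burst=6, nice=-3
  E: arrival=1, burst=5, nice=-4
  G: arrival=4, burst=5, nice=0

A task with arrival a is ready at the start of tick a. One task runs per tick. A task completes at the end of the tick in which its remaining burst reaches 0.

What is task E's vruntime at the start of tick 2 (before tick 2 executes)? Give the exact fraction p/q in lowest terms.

vruntime(E, start of tick 2) = 512/263

t=0: vr[B=0] → run B
t=1: vr[B=512/263 E=512/263] → run B
t=2: vr[C=512/263 E=512/263] → run C
t=3: vr[C=604672/172265 E=512/263] → run E
t=4: vr[C=604672/172265 D=1549824/657763 E=1549824/657763 G=1549824/657763] → run D
t=5: vr[C=604672/172265 D=3759248896/1309606133 E=1549824/657763 G=1549824/657763] → run E
t=6: vr[C=604672/172265 D=3759248896/1309606133 E=1819136/657763 G=1549824/657763] → run G
t=7: vr[C=604672/172265 D=3759248896/1309606133 E=1819136/657763 G=2207587/657763] → run E
t=8: vr[C=604672/172265 D=3759248896/1309606133 E=2088448/657763 G=2207587/657763] → run D
t=9: vr[C=604672/172265 D=4432798208/1309606133 E=2088448/657763 G=2207587/657763] → run E
t=10: vr[C=604672/172265 D=4432798208/1309606133 E=2357760/657763 G=2207587/657763] → run G
t=11: vr[C=604672/172265 D=4432798208/1309606133 E=2357760/657763 G=2865350/657763] → run D
t=12: vr[C=604672/172265 D=5106347520/1309606133 E=2357760/657763 G=2865350/657763] → run C
t=13: vr[C=873984/172265 D=5106347520/1309606133 E=2357760/657763 G=2865350/657763] → run E
t=14: vr[C=873984/172265 D=5106347520/1309606133 G=2865350/657763] → run D
t=15: vr[C=873984/172265 D=5779896832/1309606133 G=2865350/657763] → run G
t=16: vr[C=873984/172265 D=5779896832/1309606133 G=3523113/657763] → run D
t=17: vr[C=873984/172265 D=6453446144/1309606133 G=3523113/657763] → run D
t=18: vr[C=873984/172265 G=3523113/657763] → run C
t=19: vr[C=1143296/172265 G=3523113/657763] → run G
t=20: vr[C=1143296/172265 G=4180876/657763] → run G
t=21: vr[C=1143296/172265] → run C
t=22: (idle)
t=23: (idle)
t=24: (idle)
t=25: (idle)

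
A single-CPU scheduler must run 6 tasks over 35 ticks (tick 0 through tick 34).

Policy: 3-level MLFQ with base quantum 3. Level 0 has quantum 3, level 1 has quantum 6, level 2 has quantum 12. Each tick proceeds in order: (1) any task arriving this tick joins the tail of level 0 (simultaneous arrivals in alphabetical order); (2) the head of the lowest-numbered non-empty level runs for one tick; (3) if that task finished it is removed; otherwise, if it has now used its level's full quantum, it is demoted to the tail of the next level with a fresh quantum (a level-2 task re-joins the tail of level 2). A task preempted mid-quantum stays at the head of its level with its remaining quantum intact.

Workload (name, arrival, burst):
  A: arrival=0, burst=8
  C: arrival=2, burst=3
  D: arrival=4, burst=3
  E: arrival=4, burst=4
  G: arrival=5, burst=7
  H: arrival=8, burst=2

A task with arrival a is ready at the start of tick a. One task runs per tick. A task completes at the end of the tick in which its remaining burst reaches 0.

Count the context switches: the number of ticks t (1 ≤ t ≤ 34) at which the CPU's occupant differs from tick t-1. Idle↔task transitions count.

context switches = 9

t=0: L0/L1/L2 = A/-/- → run A
t=1: L0/L1/L2 = A/-/- → run A
t=2: L0/L1/L2 = AC/-/- → run A
t=3: L0/L1/L2 = C/A/- → run C
t=4: L0/L1/L2 = CDE/A/- → run C
t=5: L0/L1/L2 = CDEG/A/- → run C
t=6: L0/L1/L2 = DEG/A/- → run D
t=7: L0/L1/L2 = DEG/A/- → run D
t=8: L0/L1/L2 = DEGH/A/- → run D
t=9: L0/L1/L2 = EGH/A/- → run E
t=10: L0/L1/L2 = EGH/A/- → run E
t=11: L0/L1/L2 = EGH/A/- → run E
t=12: L0/L1/L2 = GH/AE/- → run G
t=13: L0/L1/L2 = GH/AE/- → run G
t=14: L0/L1/L2 = GH/AE/- → run G
t=15: L0/L1/L2 = H/AEG/- → run H
t=16: L0/L1/L2 = H/AEG/- → run H
t=17: L0/L1/L2 = -/AEG/- → run A
t=18: L0/L1/L2 = -/AEG/- → run A
t=19: L0/L1/L2 = -/AEG/- → run A
t=20: L0/L1/L2 = -/AEG/- → run A
t=21: L0/L1/L2 = -/AEG/- → run A
t=22: L0/L1/L2 = -/EG/- → run E
t=23: L0/L1/L2 = -/G/- → run G
t=24: L0/L1/L2 = -/G/- → run G
t=25: L0/L1/L2 = -/G/- → run G
t=26: L0/L1/L2 = -/G/- → run G
t=27: (idle)
t=28: (idle)
t=29: (idle)
t=30: (idle)
t=31: (idle)
t=32: (idle)
t=33: (idle)
t=34: (idle)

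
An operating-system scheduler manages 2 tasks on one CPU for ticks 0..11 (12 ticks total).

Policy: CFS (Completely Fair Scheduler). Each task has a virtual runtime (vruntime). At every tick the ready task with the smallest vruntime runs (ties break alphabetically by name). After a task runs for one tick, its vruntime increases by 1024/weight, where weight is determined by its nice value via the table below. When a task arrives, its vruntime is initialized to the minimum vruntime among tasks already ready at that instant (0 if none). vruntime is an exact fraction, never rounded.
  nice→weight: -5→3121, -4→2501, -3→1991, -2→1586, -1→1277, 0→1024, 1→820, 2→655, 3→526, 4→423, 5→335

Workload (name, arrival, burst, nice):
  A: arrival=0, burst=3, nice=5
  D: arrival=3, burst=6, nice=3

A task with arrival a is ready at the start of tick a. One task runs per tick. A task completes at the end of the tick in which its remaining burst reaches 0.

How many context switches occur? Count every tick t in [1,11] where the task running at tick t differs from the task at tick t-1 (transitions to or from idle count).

context switches = 2

t=0: vr[A=0] → run A
t=1: vr[A=1024/335] → run A
t=2: vr[A=2048/335] → run A
t=3: vr[D=0] → run D
t=4: vr[D=512/263] → run D
t=5: vr[D=1024/263] → run D
t=6: vr[D=1536/263] → run D
t=7: vr[D=2048/263] → run D
t=8: vr[D=2560/263] → run D
t=9: (idle)
t=10: (idle)
t=11: (idle)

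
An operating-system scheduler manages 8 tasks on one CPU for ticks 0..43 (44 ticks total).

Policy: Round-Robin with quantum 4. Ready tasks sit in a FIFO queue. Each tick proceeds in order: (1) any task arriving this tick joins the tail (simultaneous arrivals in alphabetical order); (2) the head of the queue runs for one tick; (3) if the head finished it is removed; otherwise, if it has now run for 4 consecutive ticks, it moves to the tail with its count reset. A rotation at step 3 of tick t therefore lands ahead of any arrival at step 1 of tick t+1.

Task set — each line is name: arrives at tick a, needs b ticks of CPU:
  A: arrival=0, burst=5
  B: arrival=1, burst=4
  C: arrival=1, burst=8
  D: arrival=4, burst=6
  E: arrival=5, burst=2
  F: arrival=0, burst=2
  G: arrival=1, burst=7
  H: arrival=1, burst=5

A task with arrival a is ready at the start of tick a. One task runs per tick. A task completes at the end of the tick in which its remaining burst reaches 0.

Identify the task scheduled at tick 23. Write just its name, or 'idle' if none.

t=0: queue=[A,F] q_used=0 → run A
t=1: queue=[A,F,B,C,G,H] q_used=1 → run A
t=2: queue=[A,F,B,C,G,H] q_used=2 → run A
t=3: queue=[A,F,B,C,G,H] q_used=3 → run A
t=4: queue=[F,B,C,G,H,A,D] q_used=0 → run F
t=5: queue=[F,B,C,G,H,A,D,E] q_used=1 → run F
t=6: queue=[B,C,G,H,A,D,E] q_used=0 → run B
t=7: queue=[B,C,G,H,A,D,E] q_used=1 → run B
t=8: queue=[B,C,G,H,A,D,E] q_used=2 → run B
t=9: queue=[B,C,G,H,A,D,E] q_used=3 → run B
t=10: queue=[C,G,H,A,D,E] q_used=0 → run C
t=11: queue=[C,G,H,A,D,E] q_used=1 → run C
t=12: queue=[C,G,H,A,D,E] q_used=2 → run C
t=13: queue=[C,G,H,A,D,E] q_used=3 → run C
t=14: queue=[G,H,A,D,E,C] q_used=0 → run G
t=15: queue=[G,H,A,D,E,C] q_used=1 → run G
t=16: queue=[G,H,A,D,E,C] q_used=2 → run G
t=17: queue=[G,H,A,D,E,C] q_used=3 → run G
t=18: queue=[H,A,D,E,C,G] q_used=0 → run H
t=19: queue=[H,A,D,E,C,G] q_used=1 → run H
t=20: queue=[H,A,D,E,C,G] q_used=2 → run H
t=21: queue=[H,A,D,E,C,G] q_used=3 → run H
t=22: queue=[A,D,E,C,G,H] q_used=0 → run A
t=23: queue=[D,E,C,G,H] q_used=0 → run D
t=24: queue=[D,E,C,G,H] q_used=1 → run D
t=25: queue=[D,E,C,G,H] q_used=2 → run D
t=26: queue=[D,E,C,G,H] q_used=3 → run D
t=27: queue=[E,C,G,H,D] q_used=0 → run E
t=28: queue=[E,C,G,H,D] q_used=1 → run E
t=29: queue=[C,G,H,D] q_used=0 → run C
t=30: queue=[C,G,H,D] q_used=1 → run C
t=31: queue=[C,G,H,D] q_used=2 → run C
t=32: queue=[C,G,H,D] q_used=3 → run C
t=33: queue=[G,H,D] q_used=0 → run G
t=34: queue=[G,H,D] q_used=1 → run G
t=35: queue=[G,H,D] q_used=2 → run G
t=36: queue=[H,D] q_used=0 → run H
t=37: queue=[D] q_used=0 → run D
t=38: queue=[D] q_used=1 → run D
t=39: (idle)
t=40: (idle)
t=41: (idle)
t=42: (idle)
t=43: (idle)

running at tick 23 = D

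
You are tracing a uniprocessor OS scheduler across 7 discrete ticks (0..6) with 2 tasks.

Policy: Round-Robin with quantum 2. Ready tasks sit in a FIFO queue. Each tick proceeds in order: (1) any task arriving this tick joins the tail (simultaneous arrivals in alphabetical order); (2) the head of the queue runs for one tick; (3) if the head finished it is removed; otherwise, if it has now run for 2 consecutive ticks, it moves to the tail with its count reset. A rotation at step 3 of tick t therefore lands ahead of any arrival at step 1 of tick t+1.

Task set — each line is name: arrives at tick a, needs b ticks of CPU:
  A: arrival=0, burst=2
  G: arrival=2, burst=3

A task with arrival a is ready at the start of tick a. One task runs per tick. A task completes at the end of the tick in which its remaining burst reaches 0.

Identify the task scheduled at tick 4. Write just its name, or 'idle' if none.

t=0: queue=[A] q_used=0 → run A
t=1: queue=[A] q_used=1 → run A
t=2: queue=[G] q_used=0 → run G
t=3: queue=[G] q_used=1 → run G
t=4: queue=[G] q_used=0 → run G
t=5: (idle)
t=6: (idle)

running at tick 4 = G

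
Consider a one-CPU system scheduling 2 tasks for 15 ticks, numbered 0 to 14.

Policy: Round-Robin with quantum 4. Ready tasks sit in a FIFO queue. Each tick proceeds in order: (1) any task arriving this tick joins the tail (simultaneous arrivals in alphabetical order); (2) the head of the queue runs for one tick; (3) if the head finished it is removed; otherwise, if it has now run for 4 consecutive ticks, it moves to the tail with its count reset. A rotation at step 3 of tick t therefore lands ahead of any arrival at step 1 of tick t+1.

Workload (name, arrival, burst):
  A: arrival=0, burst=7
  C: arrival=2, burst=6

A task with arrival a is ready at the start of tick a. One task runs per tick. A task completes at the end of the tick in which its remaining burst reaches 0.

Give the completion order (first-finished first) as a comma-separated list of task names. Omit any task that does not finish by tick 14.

t=0: queue=[A] q_used=0 → run A
t=1: queue=[A] q_used=1 → run A
t=2: queue=[A,C] q_used=2 → run A
t=3: queue=[A,C] q_used=3 → run A
t=4: queue=[C,A] q_used=0 → run C
t=5: queue=[C,A] q_used=1 → run C
t=6: queue=[C,A] q_used=2 → run C
t=7: queue=[C,A] q_used=3 → run C
t=8: queue=[A,C] q_used=0 → run A
t=9: queue=[A,C] q_used=1 → run A
t=10: queue=[A,C] q_used=2 → run A
t=11: queue=[C] q_used=0 → run C
t=12: queue=[C] q_used=1 → run C
t=13: (idle)
t=14: (idle)

completion order = A, C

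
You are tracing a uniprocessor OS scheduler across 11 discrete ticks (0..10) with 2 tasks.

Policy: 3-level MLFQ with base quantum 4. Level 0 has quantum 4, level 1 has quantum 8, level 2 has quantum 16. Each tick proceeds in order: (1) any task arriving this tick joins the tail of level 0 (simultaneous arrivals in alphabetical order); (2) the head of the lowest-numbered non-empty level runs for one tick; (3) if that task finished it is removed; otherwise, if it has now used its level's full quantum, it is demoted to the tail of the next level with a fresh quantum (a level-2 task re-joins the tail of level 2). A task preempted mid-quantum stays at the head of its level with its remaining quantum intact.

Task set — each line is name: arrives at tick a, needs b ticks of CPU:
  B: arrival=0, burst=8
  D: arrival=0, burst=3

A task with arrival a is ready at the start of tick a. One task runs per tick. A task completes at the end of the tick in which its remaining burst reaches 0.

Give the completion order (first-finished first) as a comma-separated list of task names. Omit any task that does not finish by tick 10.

t=0: L0/L1/L2 = BD/-/- → run B
t=1: L0/L1/L2 = BD/-/- → run B
t=2: L0/L1/L2 = BD/-/- → run B
t=3: L0/L1/L2 = BD/-/- → run B
t=4: L0/L1/L2 = D/B/- → run D
t=5: L0/L1/L2 = D/B/- → run D
t=6: L0/L1/L2 = D/B/- → run D
t=7: L0/L1/L2 = -/B/- → run B
t=8: L0/L1/L2 = -/B/- → run B
t=9: L0/L1/L2 = -/B/- → run B
t=10: L0/L1/L2 = -/B/- → run B

completion order = D, B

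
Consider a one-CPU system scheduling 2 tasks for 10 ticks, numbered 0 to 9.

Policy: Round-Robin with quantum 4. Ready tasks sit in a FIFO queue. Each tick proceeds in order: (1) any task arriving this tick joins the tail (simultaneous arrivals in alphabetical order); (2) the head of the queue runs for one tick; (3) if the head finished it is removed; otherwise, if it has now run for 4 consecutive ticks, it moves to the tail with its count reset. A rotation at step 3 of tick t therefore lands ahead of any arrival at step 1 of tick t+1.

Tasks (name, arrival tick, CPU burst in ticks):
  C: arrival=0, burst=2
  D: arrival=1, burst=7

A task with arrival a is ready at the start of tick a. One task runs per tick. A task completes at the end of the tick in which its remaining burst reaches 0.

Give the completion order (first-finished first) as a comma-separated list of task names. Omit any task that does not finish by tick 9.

completion order = C, D

t=0: queue=[C] q_used=0 → run C
t=1: queue=[C,D] q_used=1 → run C
t=2: queue=[D] q_used=0 → run D
t=3: queue=[D] q_used=1 → run D
t=4: queue=[D] q_used=2 → run D
t=5: queue=[D] q_used=3 → run D
t=6: queue=[D] q_used=0 → run D
t=7: queue=[D] q_used=1 → run D
t=8: queue=[D] q_used=2 → run D
t=9: (idle)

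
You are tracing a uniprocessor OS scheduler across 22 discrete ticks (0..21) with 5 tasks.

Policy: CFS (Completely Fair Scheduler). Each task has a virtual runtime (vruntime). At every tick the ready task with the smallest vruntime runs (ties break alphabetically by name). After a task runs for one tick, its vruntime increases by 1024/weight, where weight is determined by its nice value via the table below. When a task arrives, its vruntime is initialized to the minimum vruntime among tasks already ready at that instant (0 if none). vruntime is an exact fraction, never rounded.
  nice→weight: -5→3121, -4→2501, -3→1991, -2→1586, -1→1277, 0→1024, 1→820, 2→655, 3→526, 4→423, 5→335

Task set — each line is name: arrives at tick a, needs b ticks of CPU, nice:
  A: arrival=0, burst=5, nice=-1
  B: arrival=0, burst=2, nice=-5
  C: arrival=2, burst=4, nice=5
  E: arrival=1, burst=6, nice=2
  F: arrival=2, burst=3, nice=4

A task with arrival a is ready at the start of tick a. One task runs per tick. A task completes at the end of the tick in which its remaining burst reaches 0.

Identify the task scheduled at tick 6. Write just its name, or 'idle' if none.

t=0: vr[A=0 B=0] → run A
t=1: vr[A=1024/1277 B=0 E=0] → run B
t=2: vr[A=1024/1277 B=1024/3121 C=0 E=0 F=0] → run C
t=3: vr[A=1024/1277 B=1024/3121 C=1024/335 E=0 F=0] → run E
t=4: vr[A=1024/1277 B=1024/3121 C=1024/335 E=1024/655 F=0] → run F
t=5: vr[A=1024/1277 B=1024/3121 C=1024/335 E=1024/655 F=1024/423] → run B
t=6: vr[A=1024/1277 C=1024/335 E=1024/655 F=1024/423] → run A
t=7: vr[A=2048/1277 C=1024/335 E=1024/655 F=1024/423] → run E
t=8: vr[A=2048/1277 C=1024/335 E=2048/655 F=1024/423] → run A
t=9: vr[A=3072/1277 C=1024/335 E=2048/655 F=1024/423] → run A
t=10: vr[A=4096/1277 C=1024/335 E=2048/655 F=1024/423] → run F
t=11: vr[A=4096/1277 C=1024/335 E=2048/655 F=2048/423] → run C
t=12: vr[A=4096/1277 C=2048/335 E=2048/655 F=2048/423] → run E
t=13: vr[A=4096/1277 C=2048/335 E=3072/655 F=2048/423] → run A
t=14: vr[C=2048/335 E=3072/655 F=2048/423] → run E
t=15: vr[C=2048/335 E=4096/655 F=2048/423] → run F
t=16: vr[C=2048/335 E=4096/655] → run C
t=17: vr[C=3072/335 E=4096/655] → run E
t=18: vr[C=3072/335 E=1024/131] → run E
t=19: vr[C=3072/335] → run C
t=20: (idle)
t=21: (idle)

running at tick 6 = A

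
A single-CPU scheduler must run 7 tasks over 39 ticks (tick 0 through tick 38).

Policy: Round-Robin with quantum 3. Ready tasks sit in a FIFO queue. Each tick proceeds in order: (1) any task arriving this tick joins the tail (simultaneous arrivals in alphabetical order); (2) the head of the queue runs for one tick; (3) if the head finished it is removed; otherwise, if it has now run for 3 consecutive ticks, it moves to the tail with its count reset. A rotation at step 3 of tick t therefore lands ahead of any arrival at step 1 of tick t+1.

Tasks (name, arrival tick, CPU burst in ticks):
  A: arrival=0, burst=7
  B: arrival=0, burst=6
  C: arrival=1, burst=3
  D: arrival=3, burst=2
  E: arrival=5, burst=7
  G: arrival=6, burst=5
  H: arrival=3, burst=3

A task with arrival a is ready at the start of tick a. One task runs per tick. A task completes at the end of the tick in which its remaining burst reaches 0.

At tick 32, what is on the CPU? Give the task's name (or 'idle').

running at tick 32 = E

t=0: queue=[A,B] q_used=0 → run A
t=1: queue=[A,B,C] q_used=1 → run A
t=2: queue=[A,B,C] q_used=2 → run A
t=3: queue=[B,C,A,D,H] q_used=0 → run B
t=4: queue=[B,C,A,D,H] q_used=1 → run B
t=5: queue=[B,C,A,D,H,E] q_used=2 → run B
t=6: queue=[C,A,D,H,E,B,G] q_used=0 → run C
t=7: queue=[C,A,D,H,E,B,G] q_used=1 → run C
t=8: queue=[C,A,D,H,E,B,G] q_used=2 → run C
t=9: queue=[A,D,H,E,B,G] q_used=0 → run A
t=10: queue=[A,D,H,E,B,G] q_used=1 → run A
t=11: queue=[A,D,H,E,B,G] q_used=2 → run A
t=12: queue=[D,H,E,B,G,A] q_used=0 → run D
t=13: queue=[D,H,E,B,G,A] q_used=1 → run D
t=14: queue=[H,E,B,G,A] q_used=0 → run H
t=15: queue=[H,E,B,G,A] q_used=1 → run H
t=16: queue=[H,E,B,G,A] q_used=2 → run H
t=17: queue=[E,B,G,A] q_used=0 → run E
t=18: queue=[E,B,G,A] q_used=1 → run E
t=19: queue=[E,B,G,A] q_used=2 → run E
t=20: queue=[B,G,A,E] q_used=0 → run B
t=21: queue=[B,G,A,E] q_used=1 → run B
t=22: queue=[B,G,A,E] q_used=2 → run B
t=23: queue=[G,A,E] q_used=0 → run G
t=24: queue=[G,A,E] q_used=1 → run G
t=25: queue=[G,A,E] q_used=2 → run G
t=26: queue=[A,E,G] q_used=0 → run A
t=27: queue=[E,G] q_used=0 → run E
t=28: queue=[E,G] q_used=1 → run E
t=29: queue=[E,G] q_used=2 → run E
t=30: queue=[G,E] q_used=0 → run G
t=31: queue=[G,E] q_used=1 → run G
t=32: queue=[E] q_used=0 → run E
t=33: (idle)
t=34: (idle)
t=35: (idle)
t=36: (idle)
t=37: (idle)
t=38: (idle)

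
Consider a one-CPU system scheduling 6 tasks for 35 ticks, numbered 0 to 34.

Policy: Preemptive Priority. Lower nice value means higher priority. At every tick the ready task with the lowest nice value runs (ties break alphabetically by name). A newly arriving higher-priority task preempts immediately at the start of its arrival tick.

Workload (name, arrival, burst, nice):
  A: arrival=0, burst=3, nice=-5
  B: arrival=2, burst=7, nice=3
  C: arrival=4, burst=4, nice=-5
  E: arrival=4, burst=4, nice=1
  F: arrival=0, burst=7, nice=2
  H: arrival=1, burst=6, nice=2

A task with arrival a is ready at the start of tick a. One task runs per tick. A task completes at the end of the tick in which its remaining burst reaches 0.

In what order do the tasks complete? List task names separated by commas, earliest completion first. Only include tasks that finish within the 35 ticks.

t=0: ready={A,F} → run A
t=1: ready={A,F,H} → run A
t=2: ready={A,B,F,H} → run A
t=3: ready={B,F,H} → run F
t=4: ready={B,C,E,F,H} → run C
t=5: ready={B,C,E,F,H} → run C
t=6: ready={B,C,E,F,H} → run C
t=7: ready={B,C,E,F,H} → run C
t=8: ready={B,E,F,H} → run E
t=9: ready={B,E,F,H} → run E
t=10: ready={B,E,F,H} → run E
t=11: ready={B,E,F,H} → run E
t=12: ready={B,F,H} → run F
t=13: ready={B,F,H} → run F
t=14: ready={B,F,H} → run F
t=15: ready={B,F,H} → run F
t=16: ready={B,F,H} → run F
t=17: ready={B,F,H} → run F
t=18: ready={B,H} → run H
t=19: ready={B,H} → run H
t=20: ready={B,H} → run H
t=21: ready={B,H} → run H
t=22: ready={B,H} → run H
t=23: ready={B,H} → run H
t=24: ready={B} → run B
t=25: ready={B} → run B
t=26: ready={B} → run B
t=27: ready={B} → run B
t=28: ready={B} → run B
t=29: ready={B} → run B
t=30: ready={B} → run B
t=31: (idle)
t=32: (idle)
t=33: (idle)
t=34: (idle)

completion order = A, C, E, F, H, B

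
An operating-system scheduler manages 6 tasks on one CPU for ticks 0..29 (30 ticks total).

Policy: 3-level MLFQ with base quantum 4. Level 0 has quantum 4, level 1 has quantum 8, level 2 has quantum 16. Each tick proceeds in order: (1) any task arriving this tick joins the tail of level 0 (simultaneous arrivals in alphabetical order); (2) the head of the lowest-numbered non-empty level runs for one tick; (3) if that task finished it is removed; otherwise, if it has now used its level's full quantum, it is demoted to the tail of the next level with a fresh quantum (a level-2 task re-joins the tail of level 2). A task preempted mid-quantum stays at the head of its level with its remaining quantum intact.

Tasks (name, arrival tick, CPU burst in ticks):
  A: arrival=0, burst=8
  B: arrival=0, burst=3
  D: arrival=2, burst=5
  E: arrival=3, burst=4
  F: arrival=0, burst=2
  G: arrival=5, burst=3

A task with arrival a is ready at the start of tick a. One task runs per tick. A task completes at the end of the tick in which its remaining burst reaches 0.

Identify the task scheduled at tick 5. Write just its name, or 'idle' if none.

running at tick 5 = B

t=0: L0/L1/L2 = ABF/-/- → run A
t=1: L0/L1/L2 = ABF/-/- → run A
t=2: L0/L1/L2 = ABFD/-/- → run A
t=3: L0/L1/L2 = ABFDE/-/- → run A
t=4: L0/L1/L2 = BFDE/A/- → run B
t=5: L0/L1/L2 = BFDEG/A/- → run B
t=6: L0/L1/L2 = BFDEG/A/- → run B
t=7: L0/L1/L2 = FDEG/A/- → run F
t=8: L0/L1/L2 = FDEG/A/- → run F
t=9: L0/L1/L2 = DEG/A/- → run D
t=10: L0/L1/L2 = DEG/A/- → run D
t=11: L0/L1/L2 = DEG/A/- → run D
t=12: L0/L1/L2 = DEG/A/- → run D
t=13: L0/L1/L2 = EG/AD/- → run E
t=14: L0/L1/L2 = EG/AD/- → run E
t=15: L0/L1/L2 = EG/AD/- → run E
t=16: L0/L1/L2 = EG/AD/- → run E
t=17: L0/L1/L2 = G/AD/- → run G
t=18: L0/L1/L2 = G/AD/- → run G
t=19: L0/L1/L2 = G/AD/- → run G
t=20: L0/L1/L2 = -/AD/- → run A
t=21: L0/L1/L2 = -/AD/- → run A
t=22: L0/L1/L2 = -/AD/- → run A
t=23: L0/L1/L2 = -/AD/- → run A
t=24: L0/L1/L2 = -/D/- → run D
t=25: (idle)
t=26: (idle)
t=27: (idle)
t=28: (idle)
t=29: (idle)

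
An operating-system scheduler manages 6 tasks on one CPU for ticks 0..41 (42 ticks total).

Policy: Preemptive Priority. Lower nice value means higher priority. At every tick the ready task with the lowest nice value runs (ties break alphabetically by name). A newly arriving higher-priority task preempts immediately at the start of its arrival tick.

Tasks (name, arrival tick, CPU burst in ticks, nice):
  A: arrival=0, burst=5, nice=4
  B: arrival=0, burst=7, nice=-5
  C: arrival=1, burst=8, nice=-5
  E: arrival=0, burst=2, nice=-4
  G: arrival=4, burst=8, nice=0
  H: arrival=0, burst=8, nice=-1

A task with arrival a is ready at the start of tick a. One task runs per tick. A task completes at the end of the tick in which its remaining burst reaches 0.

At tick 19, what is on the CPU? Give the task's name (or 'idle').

running at tick 19 = H

t=0: ready={A,B,E,H} → run B
t=1: ready={A,B,C,E,H} → run B
t=2: ready={A,B,C,E,H} → run B
t=3: ready={A,B,C,E,H} → run B
t=4: ready={A,B,C,E,G,H} → run B
t=5: ready={A,B,C,E,G,H} → run B
t=6: ready={A,B,C,E,G,H} → run B
t=7: ready={A,C,E,G,H} → run C
t=8: ready={A,C,E,G,H} → run C
t=9: ready={A,C,E,G,H} → run C
t=10: ready={A,C,E,G,H} → run C
t=11: ready={A,C,E,G,H} → run C
t=12: ready={A,C,E,G,H} → run C
t=13: ready={A,C,E,G,H} → run C
t=14: ready={A,C,E,G,H} → run C
t=15: ready={A,E,G,H} → run E
t=16: ready={A,E,G,H} → run E
t=17: ready={A,G,H} → run H
t=18: ready={A,G,H} → run H
t=19: ready={A,G,H} → run H
t=20: ready={A,G,H} → run H
t=21: ready={A,G,H} → run H
t=22: ready={A,G,H} → run H
t=23: ready={A,G,H} → run H
t=24: ready={A,G,H} → run H
t=25: ready={A,G} → run G
t=26: ready={A,G} → run G
t=27: ready={A,G} → run G
t=28: ready={A,G} → run G
t=29: ready={A,G} → run G
t=30: ready={A,G} → run G
t=31: ready={A,G} → run G
t=32: ready={A,G} → run G
t=33: ready={A} → run A
t=34: ready={A} → run A
t=35: ready={A} → run A
t=36: ready={A} → run A
t=37: ready={A} → run A
t=38: (idle)
t=39: (idle)
t=40: (idle)
t=41: (idle)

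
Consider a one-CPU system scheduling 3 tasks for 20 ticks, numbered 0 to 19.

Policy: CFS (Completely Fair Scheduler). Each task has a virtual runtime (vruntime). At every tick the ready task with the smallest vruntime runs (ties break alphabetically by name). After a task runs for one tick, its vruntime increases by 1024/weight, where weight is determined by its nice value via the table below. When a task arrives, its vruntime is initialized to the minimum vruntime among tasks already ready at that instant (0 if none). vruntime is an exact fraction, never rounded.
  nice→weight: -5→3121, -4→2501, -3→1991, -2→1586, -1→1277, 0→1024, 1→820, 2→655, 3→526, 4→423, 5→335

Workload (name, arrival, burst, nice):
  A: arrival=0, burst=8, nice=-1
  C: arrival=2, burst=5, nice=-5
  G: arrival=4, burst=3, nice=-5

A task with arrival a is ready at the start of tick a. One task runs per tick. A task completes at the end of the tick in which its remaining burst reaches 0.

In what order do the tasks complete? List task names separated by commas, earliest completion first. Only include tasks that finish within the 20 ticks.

t=0: vr[A=0] → run A
t=1: vr[A=1024/1277] → run A
t=2: vr[A=2048/1277 C=2048/1277] → run A
t=3: vr[A=3072/1277 C=2048/1277] → run C
t=4: vr[A=3072/1277 C=7699456/3985517 G=7699456/3985517] → run C
t=5: vr[A=3072/1277 C=9007104/3985517 G=7699456/3985517] → run G
t=6: vr[A=3072/1277 C=9007104/3985517 G=9007104/3985517] → run C
t=7: vr[A=3072/1277 C=10314752/3985517 G=9007104/3985517] → run G
t=8: vr[A=3072/1277 C=10314752/3985517 G=10314752/3985517] → run A
t=9: vr[A=4096/1277 C=10314752/3985517 G=10314752/3985517] → run C
t=10: vr[A=4096/1277 C=11622400/3985517 G=10314752/3985517] → run G
t=11: vr[A=4096/1277 C=11622400/3985517] → run C
t=12: vr[A=4096/1277] → run A
t=13: vr[A=5120/1277] → run A
t=14: vr[A=6144/1277] → run A
t=15: vr[A=7168/1277] → run A
t=16: (idle)
t=17: (idle)
t=18: (idle)
t=19: (idle)

completion order = G, C, A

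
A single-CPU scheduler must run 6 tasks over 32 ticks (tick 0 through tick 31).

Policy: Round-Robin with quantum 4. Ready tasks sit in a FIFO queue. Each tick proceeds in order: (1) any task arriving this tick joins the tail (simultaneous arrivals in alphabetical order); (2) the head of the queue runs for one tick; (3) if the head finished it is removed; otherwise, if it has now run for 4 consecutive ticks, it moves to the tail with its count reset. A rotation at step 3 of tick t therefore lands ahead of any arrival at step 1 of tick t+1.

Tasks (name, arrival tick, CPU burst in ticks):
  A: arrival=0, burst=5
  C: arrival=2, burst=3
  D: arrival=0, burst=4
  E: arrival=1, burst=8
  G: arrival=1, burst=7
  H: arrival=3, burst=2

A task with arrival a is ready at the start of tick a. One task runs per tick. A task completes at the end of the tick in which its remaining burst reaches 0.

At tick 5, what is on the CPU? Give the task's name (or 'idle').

t=0: queue=[A,D] q_used=0 → run A
t=1: queue=[A,D,E,G] q_used=1 → run A
t=2: queue=[A,D,E,G,C] q_used=2 → run A
t=3: queue=[A,D,E,G,C,H] q_used=3 → run A
t=4: queue=[D,E,G,C,H,A] q_used=0 → run D
t=5: queue=[D,E,G,C,H,A] q_used=1 → run D
t=6: queue=[D,E,G,C,H,A] q_used=2 → run D
t=7: queue=[D,E,G,C,H,A] q_used=3 → run D
t=8: queue=[E,G,C,H,A] q_used=0 → run E
t=9: queue=[E,G,C,H,A] q_used=1 → run E
t=10: queue=[E,G,C,H,A] q_used=2 → run E
t=11: queue=[E,G,C,H,A] q_used=3 → run E
t=12: queue=[G,C,H,A,E] q_used=0 → run G
t=13: queue=[G,C,H,A,E] q_used=1 → run G
t=14: queue=[G,C,H,A,E] q_used=2 → run G
t=15: queue=[G,C,H,A,E] q_used=3 → run G
t=16: queue=[C,H,A,E,G] q_used=0 → run C
t=17: queue=[C,H,A,E,G] q_used=1 → run C
t=18: queue=[C,H,A,E,G] q_used=2 → run C
t=19: queue=[H,A,E,G] q_used=0 → run H
t=20: queue=[H,A,E,G] q_used=1 → run H
t=21: queue=[A,E,G] q_used=0 → run A
t=22: queue=[E,G] q_used=0 → run E
t=23: queue=[E,G] q_used=1 → run E
t=24: queue=[E,G] q_used=2 → run E
t=25: queue=[E,G] q_used=3 → run E
t=26: queue=[G] q_used=0 → run G
t=27: queue=[G] q_used=1 → run G
t=28: queue=[G] q_used=2 → run G
t=29: (idle)
t=30: (idle)
t=31: (idle)

running at tick 5 = D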